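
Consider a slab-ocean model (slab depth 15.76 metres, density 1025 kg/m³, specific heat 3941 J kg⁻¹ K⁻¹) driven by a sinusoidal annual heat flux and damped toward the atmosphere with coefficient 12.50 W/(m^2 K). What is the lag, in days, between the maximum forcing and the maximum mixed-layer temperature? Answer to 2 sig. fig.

Areal heat capacity C = ρ c_p D = 1025 × 3941 × 15.76 = 6.37×10^7 J/(m^2 K).
ω = 2π / 3.15×10^7 s = 1.99×10^-7 s⁻¹.
Phase lag φ = arctan(Cω/λ) = arctan(12.7/12.50) = 0.793 rad.
Time lag = φ / ω = 0.793 / 1.99×10^-7 = 3.98×10^6 s = 46.0 days.

46 days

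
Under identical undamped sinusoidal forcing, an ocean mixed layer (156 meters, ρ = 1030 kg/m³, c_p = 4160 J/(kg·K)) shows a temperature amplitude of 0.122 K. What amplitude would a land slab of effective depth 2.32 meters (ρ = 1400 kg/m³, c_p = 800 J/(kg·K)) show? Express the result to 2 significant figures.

31 K

C_ocean = 6.68×10^8 J/(m²·K); C_land = 2.60×10^6 J/(m²·K).
A ∝ 1/C ⇒ A_land = A_ocean × C_ocean/C_land = 0.122 × 257 = 31.4 K.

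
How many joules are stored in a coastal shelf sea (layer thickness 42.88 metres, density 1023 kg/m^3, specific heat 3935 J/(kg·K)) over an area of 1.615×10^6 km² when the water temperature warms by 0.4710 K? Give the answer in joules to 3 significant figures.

1.31×10^20 J

Areal heat capacity C = ρ c_p D = 1023 × 3935 × 42.88 = 1.73×10^8 J/(m²·K).
Heat per unit area: q = C ΔT = 1.73×10^8 × 0.4710 = 8.13×10^7 J/m².
Total heat: Q = q × A = 8.13×10^7 × (1.615×10^6 × 10⁶ m²) = 1.31×10^20 J.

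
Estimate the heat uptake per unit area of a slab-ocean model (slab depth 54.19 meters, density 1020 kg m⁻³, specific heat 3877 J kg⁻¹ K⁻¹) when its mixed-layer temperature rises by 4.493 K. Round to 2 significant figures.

Areal heat capacity C = ρ c_p D = 1020 × 3877 × 54.19 = 2.14×10^8 J m⁻² K⁻¹.
ΔQ = C ΔT = 2.14×10^8 × 4.493 = 9.63×10^8 J/m².

9.6×10^8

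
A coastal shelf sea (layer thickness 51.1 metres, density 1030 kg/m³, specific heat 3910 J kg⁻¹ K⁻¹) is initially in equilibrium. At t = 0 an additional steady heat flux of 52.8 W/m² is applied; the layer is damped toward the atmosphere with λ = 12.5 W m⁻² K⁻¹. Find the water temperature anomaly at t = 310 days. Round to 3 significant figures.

Areal heat capacity C = ρ c_p D = 1030 × 3910 × 51.1 = 2.06×10^8 J/(m²·K).
τ = C / λ = 2.06×10^8 / 12.5 = 1.65×10^7 s.
Equilibrium anomaly ΔT_eq = F / λ = 52.8 / 12.5 = 4.22 K.
t = 310 days = 2.68×10^7 s, so t/τ = 1.63.
ΔT(t) = ΔT_eq (1 − e^(−t/τ)) = 4.22 × (1 − e^−1.63) = 3.39 K.

3.39 K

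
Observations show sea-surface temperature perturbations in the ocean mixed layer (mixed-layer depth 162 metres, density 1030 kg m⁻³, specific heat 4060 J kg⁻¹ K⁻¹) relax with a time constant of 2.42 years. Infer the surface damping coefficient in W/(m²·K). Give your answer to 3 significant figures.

8.87

Areal heat capacity C = ρ c_p D = 1030 × 4060 × 162 = 6.77×10^8 J/(m^2 K).
τ = 2.42 years = 7.64×10^7 s.
λ = C / τ = 6.77×10^8 / 7.64×10^7 = 8.87 W/(m²·K).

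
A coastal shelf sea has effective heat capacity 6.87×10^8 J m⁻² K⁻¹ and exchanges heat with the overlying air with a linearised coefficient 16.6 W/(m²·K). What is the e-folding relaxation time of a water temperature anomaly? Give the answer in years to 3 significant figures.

1.31 years

Areal heat capacity C = 6.87×10^8 J m⁻² K⁻¹ (given).
Relaxation time τ = C / λ = 6.87×10^8 / 16.6 = 4.14×10^7 s.
In years: 4.14×10^7 s / (3.156×10^7 s/year) = 1.31 years.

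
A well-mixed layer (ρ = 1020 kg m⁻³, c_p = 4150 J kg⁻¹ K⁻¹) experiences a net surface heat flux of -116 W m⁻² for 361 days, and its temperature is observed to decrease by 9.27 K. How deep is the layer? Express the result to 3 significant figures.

Heat input Q = F Δt = -116 × 3.12×10^7 s = -3.62×10^9 J/m².
Required areal heat capacity C = Q / ΔT = 3.90×10^8 J/(m²·K).
Depth D = C / (ρ c_p) = 3.90×10^8 / (1020 × 4150) = 92.2 m.

92.2 m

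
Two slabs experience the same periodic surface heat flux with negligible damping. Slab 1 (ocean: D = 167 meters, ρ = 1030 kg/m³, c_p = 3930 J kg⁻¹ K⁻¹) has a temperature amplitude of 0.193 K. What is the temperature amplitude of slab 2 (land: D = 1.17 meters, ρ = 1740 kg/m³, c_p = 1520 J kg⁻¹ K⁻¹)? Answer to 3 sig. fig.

42.2 K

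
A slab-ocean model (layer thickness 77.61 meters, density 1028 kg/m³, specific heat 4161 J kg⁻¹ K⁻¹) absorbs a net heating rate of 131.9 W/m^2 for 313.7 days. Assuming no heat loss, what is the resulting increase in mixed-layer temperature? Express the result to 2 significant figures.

11 K

Areal heat capacity C = ρ c_p D = 1028 × 4161 × 77.61 = 3.32×10^8 J/(m²·K).
Net heat input Q = F Δt = 131.9 × (313.7 days × 86400 s/day) = 3.57×10^9 J/m².
ΔT = Q / C = 3.57×10^9 / 3.32×10^8 = 10.8 K.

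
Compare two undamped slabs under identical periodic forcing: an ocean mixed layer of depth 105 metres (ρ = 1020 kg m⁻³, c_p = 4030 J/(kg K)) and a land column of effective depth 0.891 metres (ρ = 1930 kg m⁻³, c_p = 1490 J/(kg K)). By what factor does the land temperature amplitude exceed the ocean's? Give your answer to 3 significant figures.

168

C_ocean = 1020 × 4030 × 105 = 4.32×10^8 J/(m²·K).
C_land = 1930 × 1490 × 0.891 = 2.56×10^6 J/(m²·K).
Undamped amplitude ∝ 1/C, so A_land/A_ocean = C_ocean/C_land = 168.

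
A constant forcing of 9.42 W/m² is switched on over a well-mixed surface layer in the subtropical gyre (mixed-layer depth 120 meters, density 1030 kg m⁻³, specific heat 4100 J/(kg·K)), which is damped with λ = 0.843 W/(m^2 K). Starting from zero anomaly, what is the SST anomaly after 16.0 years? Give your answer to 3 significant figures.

6.35 K

Areal heat capacity C = ρ c_p D = 1030 × 4100 × 120 = 5.07×10^8 J/(m^2 K).
τ = C / λ = 5.07×10^8 / 0.843 = 6.01×10^8 s.
Equilibrium anomaly ΔT_eq = F / λ = 9.42 / 0.843 = 11.2 K.
t = 16.0 years = 5.05×10^8 s, so t/τ = 0.840.
ΔT(t) = ΔT_eq (1 − e^(−t/τ)) = 11.2 × (1 − e^−0.840) = 6.35 K.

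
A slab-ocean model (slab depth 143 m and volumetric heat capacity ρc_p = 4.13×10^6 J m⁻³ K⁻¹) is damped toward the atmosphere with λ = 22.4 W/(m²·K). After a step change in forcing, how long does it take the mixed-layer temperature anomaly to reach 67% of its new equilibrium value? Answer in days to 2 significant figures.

340 days

Areal heat capacity C = ρc_p × D = 4.13×10^6 × 143 = 5.91×10^8 J/(m^2 K).
τ = C / λ = 5.91×10^8 / 22.4 = 2.64×10^7 s.
Fraction reached: 1 − e^(−t/τ) = 0.67 ⇒ t = −τ ln(1 − 0.67) = τ × 1.11.
t = 2.92×10^7 s = 338 days.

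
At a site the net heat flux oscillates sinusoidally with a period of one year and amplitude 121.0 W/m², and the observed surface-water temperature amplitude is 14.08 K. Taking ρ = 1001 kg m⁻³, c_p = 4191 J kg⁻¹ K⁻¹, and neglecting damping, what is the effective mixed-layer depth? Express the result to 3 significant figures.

10.3 m

ω = 2π / 3.15×10^7 s = 1.99×10^-7 s⁻¹.
Required C = F₀ / (A ω) = 121.0 / (14.08 × 1.99×10^-7) = 4.31×10^7 J/(m²·K).
D = C / (ρ c_p) = 4.31×10^7 / (1001 × 4191) = 10.3 m.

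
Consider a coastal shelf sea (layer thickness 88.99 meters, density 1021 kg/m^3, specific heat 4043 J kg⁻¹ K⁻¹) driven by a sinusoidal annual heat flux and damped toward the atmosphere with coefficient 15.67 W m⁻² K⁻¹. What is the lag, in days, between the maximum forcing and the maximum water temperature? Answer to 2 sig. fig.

Areal heat capacity C = ρ c_p D = 1021 × 4043 × 88.99 = 3.67×10^8 J m⁻² K⁻¹.
ω = 2π / 3.15×10^7 s = 1.99×10^-7 s⁻¹.
Phase lag φ = arctan(Cω/λ) = arctan(73.2/15.67) = 1.36 rad.
Time lag = φ / ω = 1.36 / 1.99×10^-7 = 6.83×10^6 s = 79.0 days.

79 days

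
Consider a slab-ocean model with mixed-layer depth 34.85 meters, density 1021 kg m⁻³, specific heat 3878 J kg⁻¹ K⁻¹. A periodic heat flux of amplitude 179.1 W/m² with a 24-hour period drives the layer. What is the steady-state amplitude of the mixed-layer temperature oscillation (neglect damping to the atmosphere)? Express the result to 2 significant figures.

Areal heat capacity C = ρ c_p D = 1021 × 3878 × 34.85 = 1.38×10^8 J/(m^2 K).
Angular frequency ω = 2π / T = 2π / 86400 s = 7.27×10^-5 s⁻¹.
Cω = 1.38×10^8 × 7.27×10^-5 = 10000 W/(m²·K).
Amplitude A = F₀ / (Cω) = 179.1 / 10000 = 0.0178 K.

0.018 K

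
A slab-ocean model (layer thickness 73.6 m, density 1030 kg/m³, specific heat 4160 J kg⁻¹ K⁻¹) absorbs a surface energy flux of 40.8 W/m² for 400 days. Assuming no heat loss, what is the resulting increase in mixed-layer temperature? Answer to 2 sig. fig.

Areal heat capacity C = ρ c_p D = 1030 × 4160 × 73.6 = 3.15×10^8 J/(m^2 K).
Net heat input Q = F Δt = 40.8 × (400 days × 86400 s/day) = 1.41×10^9 J/m².
ΔT = Q / C = 1.41×10^9 / 3.15×10^8 = 4.47 K.

4.5 K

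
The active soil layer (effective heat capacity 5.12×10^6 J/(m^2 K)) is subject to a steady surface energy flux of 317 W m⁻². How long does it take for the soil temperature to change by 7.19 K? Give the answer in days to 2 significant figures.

Areal heat capacity C = 5.12×10^6 J/(m^2 K) (given).
Time required: Δt = C ΔT / F = 5.12×10^6 × 7.19 / 317 = 1.16×10^5 s.
In days: 1.16×10^5 s / (86400 s/day) = 1.34 days.

1.3 days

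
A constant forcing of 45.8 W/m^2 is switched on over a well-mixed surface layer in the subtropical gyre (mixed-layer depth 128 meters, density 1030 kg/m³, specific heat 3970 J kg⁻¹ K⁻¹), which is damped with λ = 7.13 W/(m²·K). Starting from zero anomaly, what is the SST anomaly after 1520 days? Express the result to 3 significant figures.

5.35 K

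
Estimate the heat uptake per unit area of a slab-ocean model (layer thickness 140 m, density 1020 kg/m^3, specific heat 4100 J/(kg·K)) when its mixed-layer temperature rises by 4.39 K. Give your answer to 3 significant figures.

2.57×10^9

Areal heat capacity C = ρ c_p D = 1020 × 4100 × 140 = 5.85×10^8 J/(m^2 K).
ΔQ = C ΔT = 5.85×10^8 × 4.39 = 2.57×10^9 J/m².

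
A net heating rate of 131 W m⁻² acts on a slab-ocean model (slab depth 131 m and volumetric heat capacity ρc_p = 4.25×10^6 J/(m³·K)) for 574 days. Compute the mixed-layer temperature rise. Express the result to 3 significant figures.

11.7 K

Areal heat capacity C = ρc_p × D = 4.25×10^6 × 131 = 5.57×10^8 J/(m²·K).
Net heat input Q = F Δt = 131 × (574 days × 86400 s/day) = 6.50×10^9 J/m².
ΔT = Q / C = 6.50×10^9 / 5.57×10^8 = 11.7 K.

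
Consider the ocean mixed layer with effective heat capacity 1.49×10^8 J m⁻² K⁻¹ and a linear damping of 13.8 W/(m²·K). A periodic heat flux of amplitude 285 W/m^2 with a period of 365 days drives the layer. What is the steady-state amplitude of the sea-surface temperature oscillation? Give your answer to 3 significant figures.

Areal heat capacity C = 1.49×10^8 J m⁻² K⁻¹ (given).
Angular frequency ω = 2π / T = 2π / 3.15×10^7 s = 1.99×10^-7 s⁻¹.
√((Cω)² + λ²) = √((29.7)² + 13.8²) = 32.7 W/(m²·K).
Amplitude A = F₀ / √((Cω)²+λ²) = 285 / 32.7 = 8.71 K.

8.71 K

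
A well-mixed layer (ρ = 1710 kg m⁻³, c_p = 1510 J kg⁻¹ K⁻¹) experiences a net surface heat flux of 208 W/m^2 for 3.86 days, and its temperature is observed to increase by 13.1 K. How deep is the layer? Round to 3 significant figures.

2.05 m

Heat input Q = F Δt = 208 × 3.34×10^5 s = 6.94×10^7 J/m².
Required areal heat capacity C = Q / ΔT = 5.30×10^6 J/(m²·K).
Depth D = C / (ρ c_p) = 5.30×10^6 / (1710 × 1510) = 2.05 m.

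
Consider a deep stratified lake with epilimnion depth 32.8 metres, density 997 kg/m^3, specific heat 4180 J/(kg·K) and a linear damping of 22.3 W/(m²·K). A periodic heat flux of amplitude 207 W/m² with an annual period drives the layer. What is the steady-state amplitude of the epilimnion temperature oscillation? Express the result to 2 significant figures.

Areal heat capacity C = ρ c_p D = 997 × 4180 × 32.8 = 1.37×10^8 J m⁻² K⁻¹.
Angular frequency ω = 2π / T = 2π / 3.15×10^7 s = 1.99×10^-7 s⁻¹.
√((Cω)² + λ²) = √((27.2)² + 22.3²) = 35.2 W/(m²·K).
Amplitude A = F₀ / √((Cω)²+λ²) = 207 / 35.2 = 5.88 K.

5.9 K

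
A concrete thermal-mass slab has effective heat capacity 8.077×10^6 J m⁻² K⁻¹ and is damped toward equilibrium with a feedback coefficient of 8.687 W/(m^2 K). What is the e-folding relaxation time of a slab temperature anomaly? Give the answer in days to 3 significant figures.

10.8 days

Areal heat capacity C = 8.077×10^6 J m⁻² K⁻¹ (given).
Relaxation time τ = C / λ = 8.08×10^6 / 8.687 = 9.30×10^5 s.
In days: 9.30×10^5 s / (86400 s/day) = 10.8 days.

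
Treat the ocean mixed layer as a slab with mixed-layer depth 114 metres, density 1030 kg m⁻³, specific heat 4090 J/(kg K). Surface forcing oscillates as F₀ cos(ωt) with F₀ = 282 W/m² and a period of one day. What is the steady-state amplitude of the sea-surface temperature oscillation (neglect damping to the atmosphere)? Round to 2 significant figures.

0.0081 K

Areal heat capacity C = ρ c_p D = 1030 × 4090 × 114 = 4.80×10^8 J m⁻² K⁻¹.
Angular frequency ω = 2π / T = 2π / 86400 s = 7.27×10^-5 s⁻¹.
Cω = 4.80×10^8 × 7.27×10^-5 = 34900 W/(m²·K).
Amplitude A = F₀ / (Cω) = 282 / 34900 = 0.00807 K.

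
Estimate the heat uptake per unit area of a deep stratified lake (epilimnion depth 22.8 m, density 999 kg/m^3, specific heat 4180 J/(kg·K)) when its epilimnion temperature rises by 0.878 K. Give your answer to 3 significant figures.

Areal heat capacity C = ρ c_p D = 999 × 4180 × 22.8 = 9.52×10^7 J m⁻² K⁻¹.
ΔQ = C ΔT = 9.52×10^7 × 0.878 = 8.36×10^7 J/m².

8.36×10^7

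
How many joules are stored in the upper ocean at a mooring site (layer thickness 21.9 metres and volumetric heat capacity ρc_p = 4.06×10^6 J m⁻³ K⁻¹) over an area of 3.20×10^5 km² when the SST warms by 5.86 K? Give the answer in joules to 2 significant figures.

Areal heat capacity C = ρc_p × D = 4.06×10^6 × 21.9 = 8.89×10^7 J m⁻² K⁻¹.
Heat per unit area: q = C ΔT = 8.89×10^7 × 5.86 = 5.21×10^8 J/m².
Total heat: Q = q × A = 5.21×10^8 × (3.20×10^5 × 10⁶ m²) = 1.67×10^20 J.

1.7×10^20 J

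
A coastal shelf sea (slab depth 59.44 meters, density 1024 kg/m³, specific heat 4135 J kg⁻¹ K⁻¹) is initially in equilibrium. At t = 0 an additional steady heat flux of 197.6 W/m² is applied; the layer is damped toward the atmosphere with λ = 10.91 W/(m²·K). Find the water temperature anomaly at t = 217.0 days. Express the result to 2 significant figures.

Areal heat capacity C = ρ c_p D = 1024 × 4135 × 59.44 = 2.52×10^8 J/(m²·K).
τ = C / λ = 2.52×10^8 / 10.91 = 2.31×10^7 s.
Equilibrium anomaly ΔT_eq = F / λ = 197.6 / 10.91 = 18.1 K.
t = 217.0 days = 1.87×10^7 s, so t/τ = 0.813.
ΔT(t) = ΔT_eq (1 − e^(−t/τ)) = 18.1 × (1 − e^−0.813) = 10.1 K.

10 K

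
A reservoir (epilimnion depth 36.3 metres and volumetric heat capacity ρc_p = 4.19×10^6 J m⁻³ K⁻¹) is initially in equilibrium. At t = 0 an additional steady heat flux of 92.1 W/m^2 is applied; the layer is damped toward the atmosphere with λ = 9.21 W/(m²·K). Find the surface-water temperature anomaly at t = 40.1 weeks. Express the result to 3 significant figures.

7.70 K

Areal heat capacity C = ρc_p × D = 4.19×10^6 × 36.3 = 1.52×10^8 J m⁻² K⁻¹.
τ = C / λ = 1.52×10^8 / 9.21 = 1.65×10^7 s.
Equilibrium anomaly ΔT_eq = F / λ = 92.1 / 9.21 = 10.0 K.
t = 40.1 weeks = 2.43×10^7 s, so t/τ = 1.47.
ΔT(t) = ΔT_eq (1 − e^(−t/τ)) = 10.0 × (1 − e^−1.47) = 7.70 K.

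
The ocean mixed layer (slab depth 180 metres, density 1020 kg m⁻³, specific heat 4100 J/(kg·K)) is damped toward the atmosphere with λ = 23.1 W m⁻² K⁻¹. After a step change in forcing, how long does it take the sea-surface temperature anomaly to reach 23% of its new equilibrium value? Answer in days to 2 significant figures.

Areal heat capacity C = ρ c_p D = 1020 × 4100 × 180 = 7.53×10^8 J m⁻² K⁻¹.
τ = C / λ = 7.53×10^8 / 23.1 = 3.26×10^7 s.
Fraction reached: 1 − e^(−t/τ) = 0.23 ⇒ t = −τ ln(1 − 0.23) = τ × 0.261.
t = 8.52×10^6 s = 98.6 days.

99 days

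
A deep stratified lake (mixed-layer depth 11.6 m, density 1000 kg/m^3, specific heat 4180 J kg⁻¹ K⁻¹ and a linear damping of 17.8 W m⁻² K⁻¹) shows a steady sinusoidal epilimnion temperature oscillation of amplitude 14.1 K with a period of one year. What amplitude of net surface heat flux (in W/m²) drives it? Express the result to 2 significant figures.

Areal heat capacity C = ρ c_p D = 1000 × 4180 × 11.6 = 4.85×10^7 J/(m^2 K).
ω = 2π / 3.15×10^7 s = 1.99×10^-7 s⁻¹.
√((Cω)² + λ²) = √((9.66)² + 17.8²) = 20.3 W/(m²·K).
F₀ = A × √((Cω)²+λ²) = 14.1 × 20.3 = 286 W/m².

290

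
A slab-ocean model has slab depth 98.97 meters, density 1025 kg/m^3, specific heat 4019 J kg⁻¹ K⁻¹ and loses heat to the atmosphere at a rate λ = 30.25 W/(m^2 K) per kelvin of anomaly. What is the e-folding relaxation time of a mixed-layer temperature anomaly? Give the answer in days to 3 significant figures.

Areal heat capacity C = ρ c_p D = 1025 × 4019 × 98.97 = 4.08×10^8 J/(m^2 K).
Relaxation time τ = C / λ = 4.08×10^8 / 30.25 = 1.35×10^7 s.
In days: 1.35×10^7 s / (86400 s/day) = 156 days.

156 days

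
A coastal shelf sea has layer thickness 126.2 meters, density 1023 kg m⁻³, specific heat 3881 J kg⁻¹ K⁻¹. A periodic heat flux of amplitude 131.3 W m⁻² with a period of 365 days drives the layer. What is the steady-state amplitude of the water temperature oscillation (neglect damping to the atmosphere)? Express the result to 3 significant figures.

1.32 K

Areal heat capacity C = ρ c_p D = 1023 × 3881 × 126.2 = 5.01×10^8 J/(m²·K).
Angular frequency ω = 2π / T = 2π / 3.15×10^7 s = 1.99×10^-7 s⁻¹.
Cω = 5.01×10^8 × 1.99×10^-7 = 99.8 W/(m²·K).
Amplitude A = F₀ / (Cω) = 131.3 / 99.8 = 1.32 K.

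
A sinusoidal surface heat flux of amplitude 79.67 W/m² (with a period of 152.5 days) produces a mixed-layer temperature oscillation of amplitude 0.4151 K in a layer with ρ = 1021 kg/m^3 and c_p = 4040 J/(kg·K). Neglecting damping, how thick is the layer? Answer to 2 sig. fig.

98 m

ω = 2π / 1.32×10^7 s = 4.77×10^-7 s⁻¹.
Required C = F₀ / (A ω) = 79.67 / (0.4151 × 4.77×10^-7) = 4.02×10^8 J/(m²·K).
D = C / (ρ c_p) = 4.02×10^8 / (1021 × 4040) = 97.6 m.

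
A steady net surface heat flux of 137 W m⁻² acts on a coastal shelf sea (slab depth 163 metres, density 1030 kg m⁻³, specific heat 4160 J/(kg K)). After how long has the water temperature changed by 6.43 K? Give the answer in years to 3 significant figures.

1.04 years

Areal heat capacity C = ρ c_p D = 1030 × 4160 × 163 = 6.98×10^8 J/(m²·K).
Time required: Δt = C ΔT / F = 6.98×10^8 × 6.43 / 137 = 3.28×10^7 s.
In years: 3.28×10^7 s / (3.156×10^7 s/year) = 1.04 years.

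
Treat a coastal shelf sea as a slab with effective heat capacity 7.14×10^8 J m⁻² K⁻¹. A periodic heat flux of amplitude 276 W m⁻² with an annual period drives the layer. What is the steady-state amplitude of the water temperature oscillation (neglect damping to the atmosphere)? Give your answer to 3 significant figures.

Areal heat capacity C = 7.14×10^8 J m⁻² K⁻¹ (given).
Angular frequency ω = 2π / T = 2π / 3.15×10^7 s = 1.99×10^-7 s⁻¹.
Cω = 7.14×10^8 × 1.99×10^-7 = 142 W/(m²·K).
Amplitude A = F₀ / (Cω) = 276 / 142 = 1.94 K.

1.94 K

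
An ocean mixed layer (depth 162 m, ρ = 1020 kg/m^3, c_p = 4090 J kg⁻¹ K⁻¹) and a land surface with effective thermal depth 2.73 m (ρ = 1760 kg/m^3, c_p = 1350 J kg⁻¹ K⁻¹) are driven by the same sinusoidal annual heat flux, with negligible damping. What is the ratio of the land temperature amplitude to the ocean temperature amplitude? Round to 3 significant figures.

C_ocean = 1020 × 4090 × 162 = 6.76×10^8 J/(m²·K).
C_land = 1760 × 1350 × 2.73 = 6.49×10^6 J/(m²·K).
Undamped amplitude ∝ 1/C, so A_land/A_ocean = C_ocean/C_land = 104.

104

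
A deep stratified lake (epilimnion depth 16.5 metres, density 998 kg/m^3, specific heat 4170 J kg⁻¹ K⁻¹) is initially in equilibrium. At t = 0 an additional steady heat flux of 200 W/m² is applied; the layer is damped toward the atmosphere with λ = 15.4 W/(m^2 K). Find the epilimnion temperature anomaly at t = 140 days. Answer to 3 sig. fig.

12.1 K

Areal heat capacity C = ρ c_p D = 998 × 4170 × 16.5 = 6.87×10^7 J/(m²·K).
τ = C / λ = 6.87×10^7 / 15.4 = 4.46×10^6 s.
Equilibrium anomaly ΔT_eq = F / λ = 200 / 15.4 = 13.0 K.
t = 140 days = 1.21×10^7 s, so t/τ = 2.71.
ΔT(t) = ΔT_eq (1 − e^(−t/τ)) = 13.0 × (1 − e^−2.71) = 12.1 K.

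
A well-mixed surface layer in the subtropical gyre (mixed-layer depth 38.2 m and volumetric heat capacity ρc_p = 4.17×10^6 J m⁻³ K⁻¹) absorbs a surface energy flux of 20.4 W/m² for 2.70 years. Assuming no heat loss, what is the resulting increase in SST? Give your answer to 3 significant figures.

10.9 K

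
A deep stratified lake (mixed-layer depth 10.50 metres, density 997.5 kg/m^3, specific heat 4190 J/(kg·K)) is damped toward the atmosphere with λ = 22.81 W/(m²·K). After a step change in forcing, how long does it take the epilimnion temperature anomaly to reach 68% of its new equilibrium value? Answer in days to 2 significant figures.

25 days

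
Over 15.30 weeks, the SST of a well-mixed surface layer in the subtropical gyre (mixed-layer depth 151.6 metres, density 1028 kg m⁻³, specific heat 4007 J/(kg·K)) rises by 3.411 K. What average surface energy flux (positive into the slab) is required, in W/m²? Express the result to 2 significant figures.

230

Areal heat capacity C = ρ c_p D = 1028 × 4007 × 151.6 = 6.24×10^8 J/(m²·K).
Required heat per unit area: Q = C ΔT = 6.24×10^8 × 3.411 = 2.13×10^9 J/m².
Flux F = Q / Δt = 2.13×10^9 / 9.25×10^6 s = 230 W/m².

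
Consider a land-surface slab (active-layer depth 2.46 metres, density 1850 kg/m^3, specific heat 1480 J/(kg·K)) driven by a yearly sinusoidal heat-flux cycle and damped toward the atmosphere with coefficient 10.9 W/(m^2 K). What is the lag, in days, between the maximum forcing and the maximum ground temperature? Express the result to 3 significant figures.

Areal heat capacity C = ρ c_p D = 1850 × 1480 × 2.46 = 6.74×10^6 J/(m²·K).
ω = 2π / 3.15×10^7 s = 1.99×10^-7 s⁻¹.
Phase lag φ = arctan(Cω/λ) = arctan(1.34/10.9) = 0.122 rad.
Time lag = φ / ω = 0.122 / 1.99×10^-7 = 6.15×10^5 s = 7.12 days.

7.12 days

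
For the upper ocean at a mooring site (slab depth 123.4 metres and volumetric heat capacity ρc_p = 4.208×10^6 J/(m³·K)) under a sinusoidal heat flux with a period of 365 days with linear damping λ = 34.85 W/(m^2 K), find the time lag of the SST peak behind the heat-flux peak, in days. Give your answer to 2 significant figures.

72 days

Areal heat capacity C = ρc_p × D = 4.208×10^6 × 123.4 = 5.19×10^8 J/(m²·K).
ω = 2π / 3.15×10^7 s = 1.99×10^-7 s⁻¹.
Phase lag φ = arctan(Cω/λ) = arctan(103/34.85) = 1.25 rad.
Time lag = φ / ω = 1.25 / 1.99×10^-7 = 6.25×10^6 s = 72.4 days.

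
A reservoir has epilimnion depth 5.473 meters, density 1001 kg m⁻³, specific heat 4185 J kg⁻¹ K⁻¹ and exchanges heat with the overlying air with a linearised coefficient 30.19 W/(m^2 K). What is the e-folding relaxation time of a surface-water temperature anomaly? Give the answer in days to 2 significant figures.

Areal heat capacity C = ρ c_p D = 1001 × 4185 × 5.473 = 2.29×10^7 J/(m^2 K).
Relaxation time τ = C / λ = 2.29×10^7 / 30.19 = 7.59×10^5 s.
In days: 7.59×10^5 s / (86400 s/day) = 8.79 days.

8.8 days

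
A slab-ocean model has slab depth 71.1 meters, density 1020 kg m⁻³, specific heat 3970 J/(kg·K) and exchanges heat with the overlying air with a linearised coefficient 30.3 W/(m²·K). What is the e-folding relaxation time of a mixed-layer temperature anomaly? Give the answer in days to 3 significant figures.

Areal heat capacity C = ρ c_p D = 1020 × 3970 × 71.1 = 2.88×10^8 J/(m^2 K).
Relaxation time τ = C / λ = 2.88×10^8 / 30.3 = 9.50×10^6 s.
In days: 9.50×10^6 s / (86400 s/day) = 110 days.

110 days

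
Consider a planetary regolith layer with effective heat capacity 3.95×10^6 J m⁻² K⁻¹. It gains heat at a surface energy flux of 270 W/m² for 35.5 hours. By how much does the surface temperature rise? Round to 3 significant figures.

8.74 K

Areal heat capacity C = 3.95×10^6 J m⁻² K⁻¹ (given).
Net heat input Q = F Δt = 270 × (35.5 hours × 3600 s/hour) = 3.45×10^7 J/m².
ΔT = Q / C = 3.45×10^7 / 3.95×10^6 = 8.74 K.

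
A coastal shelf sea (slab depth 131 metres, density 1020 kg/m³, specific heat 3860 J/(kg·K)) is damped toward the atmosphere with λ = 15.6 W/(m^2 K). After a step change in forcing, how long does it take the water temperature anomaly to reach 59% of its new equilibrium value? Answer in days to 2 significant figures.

Areal heat capacity C = ρ c_p D = 1020 × 3860 × 131 = 5.16×10^8 J m⁻² K⁻¹.
τ = C / λ = 5.16×10^8 / 15.6 = 3.31×10^7 s.
Fraction reached: 1 − e^(−t/τ) = 0.59 ⇒ t = −τ ln(1 − 0.59) = τ × 0.892.
t = 2.95×10^7 s = 341 days.

340 days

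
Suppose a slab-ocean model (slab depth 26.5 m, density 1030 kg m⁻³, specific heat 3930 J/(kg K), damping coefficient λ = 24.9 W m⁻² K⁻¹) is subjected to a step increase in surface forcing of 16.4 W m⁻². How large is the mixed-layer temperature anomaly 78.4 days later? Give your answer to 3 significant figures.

Areal heat capacity C = ρ c_p D = 1030 × 3930 × 26.5 = 1.07×10^8 J m⁻² K⁻¹.
τ = C / λ = 1.07×10^8 / 24.9 = 4.31×10^6 s.
Equilibrium anomaly ΔT_eq = F / λ = 16.4 / 24.9 = 0.659 K.
t = 78.4 days = 6.77×10^6 s, so t/τ = 1.57.
ΔT(t) = ΔT_eq (1 − e^(−t/τ)) = 0.659 × (1 − e^−1.57) = 0.522 K.

0.522 K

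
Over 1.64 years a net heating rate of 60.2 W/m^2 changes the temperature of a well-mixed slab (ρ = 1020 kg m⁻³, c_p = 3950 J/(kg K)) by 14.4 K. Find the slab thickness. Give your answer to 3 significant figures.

Heat input Q = F Δt = 60.2 × 5.18×10^7 s = 3.12×10^9 J/m².
Required areal heat capacity C = Q / ΔT = 2.16×10^8 J/(m²·K).
Depth D = C / (ρ c_p) = 2.16×10^8 / (1020 × 3950) = 53.7 m.

53.7 m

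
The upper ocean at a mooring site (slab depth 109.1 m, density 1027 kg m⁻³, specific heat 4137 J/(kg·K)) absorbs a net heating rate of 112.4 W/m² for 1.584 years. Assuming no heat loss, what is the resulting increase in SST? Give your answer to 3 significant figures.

Areal heat capacity C = ρ c_p D = 1027 × 4137 × 109.1 = 4.64×10^8 J m⁻² K⁻¹.
Net heat input Q = F Δt = 112.4 × (1.584 years × 3.156×10^7 s/year) = 5.62×10^9 J/m².
ΔT = Q / C = 5.62×10^9 / 4.64×10^8 = 12.1 K.

12.1 K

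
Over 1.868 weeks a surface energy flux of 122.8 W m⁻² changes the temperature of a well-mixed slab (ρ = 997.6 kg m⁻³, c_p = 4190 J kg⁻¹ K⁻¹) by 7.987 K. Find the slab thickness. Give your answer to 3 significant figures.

4.16 m

Heat input Q = F Δt = 122.8 × 1.13×10^6 s = 1.39×10^8 J/m².
Required areal heat capacity C = Q / ΔT = 1.74×10^7 J/(m²·K).
Depth D = C / (ρ c_p) = 1.74×10^7 / (997.6 × 4190) = 4.16 m.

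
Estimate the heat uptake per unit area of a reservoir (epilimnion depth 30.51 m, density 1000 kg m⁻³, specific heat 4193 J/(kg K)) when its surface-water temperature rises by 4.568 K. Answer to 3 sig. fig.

5.84×10^8

Areal heat capacity C = ρ c_p D = 1000 × 4193 × 30.51 = 1.28×10^8 J/(m²·K).
ΔQ = C ΔT = 1.28×10^8 × 4.568 = 5.84×10^8 J/m².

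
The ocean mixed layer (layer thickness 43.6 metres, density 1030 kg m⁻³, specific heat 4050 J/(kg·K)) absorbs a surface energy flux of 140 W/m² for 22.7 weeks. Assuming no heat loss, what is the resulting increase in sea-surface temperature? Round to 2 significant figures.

11 K

Areal heat capacity C = ρ c_p D = 1030 × 4050 × 43.6 = 1.82×10^8 J/(m^2 K).
Net heat input Q = F Δt = 140 × (22.7 weeks × 6.048×10^5 s/week) = 1.92×10^9 J/m².
ΔT = Q / C = 1.92×10^9 / 1.82×10^8 = 10.6 K.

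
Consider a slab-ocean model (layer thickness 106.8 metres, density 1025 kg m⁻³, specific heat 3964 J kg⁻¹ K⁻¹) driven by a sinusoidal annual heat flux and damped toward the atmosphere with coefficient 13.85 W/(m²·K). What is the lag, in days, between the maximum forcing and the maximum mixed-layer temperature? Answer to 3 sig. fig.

82.0 days

Areal heat capacity C = ρ c_p D = 1025 × 3964 × 106.8 = 4.34×10^8 J m⁻² K⁻¹.
ω = 2π / 3.15×10^7 s = 1.99×10^-7 s⁻¹.
Phase lag φ = arctan(Cω/λ) = arctan(86.5/13.85) = 1.41 rad.
Time lag = φ / ω = 1.41 / 1.99×10^-7 = 7.09×10^6 s = 82.0 days.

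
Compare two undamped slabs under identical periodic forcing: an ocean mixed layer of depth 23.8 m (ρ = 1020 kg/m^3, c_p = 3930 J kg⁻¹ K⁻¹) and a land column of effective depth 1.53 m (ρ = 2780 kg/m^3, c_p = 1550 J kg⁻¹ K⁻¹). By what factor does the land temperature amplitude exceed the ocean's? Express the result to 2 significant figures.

14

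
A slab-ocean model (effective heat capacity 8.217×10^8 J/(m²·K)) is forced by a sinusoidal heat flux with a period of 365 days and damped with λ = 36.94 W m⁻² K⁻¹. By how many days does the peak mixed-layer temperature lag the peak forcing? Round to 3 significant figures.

Areal heat capacity C = 8.217×10^8 J/(m²·K) (given).
ω = 2π / 3.15×10^7 s = 1.99×10^-7 s⁻¹.
Phase lag φ = arctan(Cω/λ) = arctan(164/36.94) = 1.35 rad.
Time lag = φ / ω = 1.35 / 1.99×10^-7 = 6.77×10^6 s = 78.4 days.

78.4 days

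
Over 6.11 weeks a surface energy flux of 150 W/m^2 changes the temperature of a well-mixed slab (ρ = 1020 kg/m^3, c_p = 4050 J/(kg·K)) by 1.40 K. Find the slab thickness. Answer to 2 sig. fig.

96 m

Heat input Q = F Δt = 150 × 3.70×10^6 s = 5.54×10^8 J/m².
Required areal heat capacity C = Q / ΔT = 3.96×10^8 J/(m²·K).
Depth D = C / (ρ c_p) = 3.96×10^8 / (1020 × 4050) = 95.8 m.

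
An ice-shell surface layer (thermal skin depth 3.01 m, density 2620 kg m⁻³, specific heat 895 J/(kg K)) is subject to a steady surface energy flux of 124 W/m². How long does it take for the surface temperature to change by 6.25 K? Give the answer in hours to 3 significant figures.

Areal heat capacity C = ρ c_p D = 2620 × 895 × 3.01 = 7.06×10^6 J/(m²·K).
Time required: Δt = C ΔT / F = 7.06×10^6 × 6.25 / 124 = 3.56×10^5 s.
In hours: 3.56×10^5 s / (3600 s/hour) = 98.8 hours.

98.8 hours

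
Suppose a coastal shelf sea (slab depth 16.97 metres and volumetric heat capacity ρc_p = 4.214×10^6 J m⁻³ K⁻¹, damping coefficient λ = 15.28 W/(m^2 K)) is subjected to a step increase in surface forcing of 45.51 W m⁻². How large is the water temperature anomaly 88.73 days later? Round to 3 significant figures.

2.40 K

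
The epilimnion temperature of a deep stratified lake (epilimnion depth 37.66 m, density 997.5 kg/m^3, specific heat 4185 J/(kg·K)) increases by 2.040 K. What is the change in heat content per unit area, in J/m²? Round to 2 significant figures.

3.2×10^8

Areal heat capacity C = ρ c_p D = 997.5 × 4185 × 37.66 = 1.57×10^8 J m⁻² K⁻¹.
ΔQ = C ΔT = 1.57×10^8 × 2.040 = 3.21×10^8 J/m².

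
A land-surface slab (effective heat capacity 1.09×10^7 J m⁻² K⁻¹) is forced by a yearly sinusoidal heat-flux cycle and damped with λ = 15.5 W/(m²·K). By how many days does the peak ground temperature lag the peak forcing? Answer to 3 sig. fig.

8.09 days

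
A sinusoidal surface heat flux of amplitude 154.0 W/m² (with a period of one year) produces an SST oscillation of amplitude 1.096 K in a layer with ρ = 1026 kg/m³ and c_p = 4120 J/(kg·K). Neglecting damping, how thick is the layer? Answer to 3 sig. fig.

167 m

ω = 2π / 3.15×10^7 s = 1.99×10^-7 s⁻¹.
Required C = F₀ / (A ω) = 154.0 / (1.096 × 1.99×10^-7) = 7.05×10^8 J/(m²·K).
D = C / (ρ c_p) = 7.05×10^8 / (1026 × 4120) = 167 m.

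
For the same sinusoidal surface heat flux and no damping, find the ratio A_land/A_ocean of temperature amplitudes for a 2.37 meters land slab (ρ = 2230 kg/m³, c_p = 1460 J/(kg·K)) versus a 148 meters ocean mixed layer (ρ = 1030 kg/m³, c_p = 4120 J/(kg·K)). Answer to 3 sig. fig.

C_ocean = 1030 × 4120 × 148 = 6.28×10^8 J/(m²·K).
C_land = 2230 × 1460 × 2.37 = 7.72×10^6 J/(m²·K).
Undamped amplitude ∝ 1/C, so A_land/A_ocean = C_ocean/C_land = 81.4.

81.4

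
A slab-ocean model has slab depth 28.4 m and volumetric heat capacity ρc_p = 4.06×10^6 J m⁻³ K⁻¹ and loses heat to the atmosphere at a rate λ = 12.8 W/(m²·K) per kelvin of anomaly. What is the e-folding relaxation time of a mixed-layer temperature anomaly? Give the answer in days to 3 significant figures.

104 days

Areal heat capacity C = ρc_p × D = 4.06×10^6 × 28.4 = 1.15×10^8 J/(m²·K).
Relaxation time τ = C / λ = 1.15×10^8 / 12.8 = 9.01×10^6 s.
In days: 9.01×10^6 s / (86400 s/day) = 104 days.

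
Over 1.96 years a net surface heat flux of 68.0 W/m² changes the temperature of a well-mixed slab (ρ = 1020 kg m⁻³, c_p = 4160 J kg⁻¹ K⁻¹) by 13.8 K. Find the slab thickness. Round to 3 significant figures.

71.8 m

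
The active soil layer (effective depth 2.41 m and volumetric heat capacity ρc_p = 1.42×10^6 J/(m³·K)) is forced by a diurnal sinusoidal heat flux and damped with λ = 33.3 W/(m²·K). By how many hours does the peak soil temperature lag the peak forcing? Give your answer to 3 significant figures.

5.49 hours

Areal heat capacity C = ρc_p × D = 1.42×10^6 × 2.41 = 3.42×10^6 J m⁻² K⁻¹.
ω = 2π / 86400 s = 7.27×10^-5 s⁻¹.
Phase lag φ = arctan(Cω/λ) = arctan(249/33.3) = 1.44 rad.
Time lag = φ / ω = 1.44 / 7.27×10^-5 = 19800 s = 5.49 hours.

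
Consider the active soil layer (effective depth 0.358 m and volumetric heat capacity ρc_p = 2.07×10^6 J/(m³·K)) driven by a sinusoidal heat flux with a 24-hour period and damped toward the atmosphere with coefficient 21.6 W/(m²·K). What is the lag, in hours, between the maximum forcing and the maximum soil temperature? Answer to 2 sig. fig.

Areal heat capacity C = ρc_p × D = 2.07×10^6 × 0.358 = 7.41×10^5 J/(m^2 K).
ω = 2π / 86400 s = 7.27×10^-5 s⁻¹.
Phase lag φ = arctan(Cω/λ) = arctan(53.9/21.6) = 1.19 rad.
Time lag = φ / ω = 1.19 / 7.27×10^-5 = 16400 s = 4.54 hours.

4.5 hours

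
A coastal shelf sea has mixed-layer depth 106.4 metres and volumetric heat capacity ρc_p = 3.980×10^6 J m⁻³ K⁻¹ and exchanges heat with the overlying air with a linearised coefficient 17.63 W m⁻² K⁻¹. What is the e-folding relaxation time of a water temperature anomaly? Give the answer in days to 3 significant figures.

278 days

Areal heat capacity C = ρc_p × D = 3.980×10^6 × 106.4 = 4.23×10^8 J/(m^2 K).
Relaxation time τ = C / λ = 4.23×10^8 / 17.63 = 2.40×10^7 s.
In days: 2.40×10^7 s / (86400 s/day) = 278 days.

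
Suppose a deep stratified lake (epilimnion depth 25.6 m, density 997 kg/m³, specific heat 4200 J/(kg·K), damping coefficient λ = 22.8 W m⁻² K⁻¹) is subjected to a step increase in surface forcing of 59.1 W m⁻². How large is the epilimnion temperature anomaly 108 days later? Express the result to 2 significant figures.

Areal heat capacity C = ρ c_p D = 997 × 4200 × 25.6 = 1.07×10^8 J m⁻² K⁻¹.
τ = C / λ = 1.07×10^8 / 22.8 = 4.70×10^6 s.
Equilibrium anomaly ΔT_eq = F / λ = 59.1 / 22.8 = 2.59 K.
t = 108 days = 9.33×10^6 s, so t/τ = 1.98.
ΔT(t) = ΔT_eq (1 − e^(−t/τ)) = 2.59 × (1 − e^−1.98) = 2.24 K.

2.2 K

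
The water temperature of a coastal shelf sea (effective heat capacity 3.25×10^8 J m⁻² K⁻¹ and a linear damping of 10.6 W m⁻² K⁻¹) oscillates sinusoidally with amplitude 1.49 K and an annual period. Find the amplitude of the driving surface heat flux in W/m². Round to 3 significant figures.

97.8

Areal heat capacity C = 3.25×10^8 J m⁻² K⁻¹ (given).
ω = 2π / 3.15×10^7 s = 1.99×10^-7 s⁻¹.
√((Cω)² + λ²) = √((64.8)² + 10.6²) = 65.6 W/(m²·K).
F₀ = A × √((Cω)²+λ²) = 1.49 × 65.6 = 97.8 W/m².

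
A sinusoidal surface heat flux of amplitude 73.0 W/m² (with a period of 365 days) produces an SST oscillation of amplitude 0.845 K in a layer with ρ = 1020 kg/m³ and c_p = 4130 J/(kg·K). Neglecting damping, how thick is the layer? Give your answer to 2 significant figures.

ω = 2π / 3.15×10^7 s = 1.99×10^-7 s⁻¹.
Required C = F₀ / (A ω) = 73.0 / (0.845 × 1.99×10^-7) = 4.34×10^8 J/(m²·K).
D = C / (ρ c_p) = 4.34×10^8 / (1020 × 4130) = 103 m.

100 m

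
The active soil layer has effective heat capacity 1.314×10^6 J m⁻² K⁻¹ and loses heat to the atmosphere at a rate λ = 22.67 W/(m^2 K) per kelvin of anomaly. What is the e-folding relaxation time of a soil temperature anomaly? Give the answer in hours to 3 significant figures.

16.1 hours

Areal heat capacity C = 1.314×10^6 J m⁻² K⁻¹ (given).
Relaxation time τ = C / λ = 1.31×10^6 / 22.67 = 58000 s.
In hours: 58000 s / (3600 s/hour) = 16.1 hours.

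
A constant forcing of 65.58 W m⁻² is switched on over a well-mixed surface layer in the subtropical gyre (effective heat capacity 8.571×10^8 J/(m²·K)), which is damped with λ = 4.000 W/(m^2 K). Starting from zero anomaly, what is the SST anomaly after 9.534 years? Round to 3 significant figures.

Areal heat capacity C = 8.571×10^8 J/(m²·K) (given).
τ = C / λ = 8.57×10^8 / 4.000 = 2.14×10^8 s.
Equilibrium anomaly ΔT_eq = F / λ = 65.58 / 4.000 = 16.4 K.
t = 9.534 years = 3.01×10^8 s, so t/τ = 1.40.
ΔT(t) = ΔT_eq (1 − e^(−t/τ)) = 16.4 × (1 − e^−1.40) = 12.4 K.

12.4 K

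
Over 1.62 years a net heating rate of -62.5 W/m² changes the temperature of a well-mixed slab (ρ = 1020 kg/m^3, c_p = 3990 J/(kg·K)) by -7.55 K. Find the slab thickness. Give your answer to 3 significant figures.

Heat input Q = F Δt = -62.5 × 5.11×10^7 s = -3.20×10^9 J/m².
Required areal heat capacity C = Q / ΔT = 4.23×10^8 J/(m²·K).
Depth D = C / (ρ c_p) = 4.23×10^8 / (1020 × 3990) = 104 m.

104 m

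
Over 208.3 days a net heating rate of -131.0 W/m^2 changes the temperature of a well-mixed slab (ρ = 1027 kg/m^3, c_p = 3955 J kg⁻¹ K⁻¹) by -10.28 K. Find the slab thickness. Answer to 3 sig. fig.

56.5 m

Heat input Q = F Δt = -131.0 × 1.80×10^7 s = -2.36×10^9 J/m².
Required areal heat capacity C = Q / ΔT = 2.29×10^8 J/(m²·K).
Depth D = C / (ρ c_p) = 2.29×10^8 / (1027 × 3955) = 56.5 m.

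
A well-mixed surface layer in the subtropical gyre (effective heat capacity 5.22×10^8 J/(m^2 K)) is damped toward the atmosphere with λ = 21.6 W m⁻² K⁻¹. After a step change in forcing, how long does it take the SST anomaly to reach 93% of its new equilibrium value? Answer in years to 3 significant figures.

Areal heat capacity C = 5.22×10^8 J/(m^2 K) (given).
τ = C / λ = 5.22×10^8 / 21.6 = 2.42×10^7 s.
Fraction reached: 1 − e^(−t/τ) = 0.93 ⇒ t = −τ ln(1 − 0.93) = τ × 2.66.
t = 6.43×10^7 s = 2.04 years.

2.04 years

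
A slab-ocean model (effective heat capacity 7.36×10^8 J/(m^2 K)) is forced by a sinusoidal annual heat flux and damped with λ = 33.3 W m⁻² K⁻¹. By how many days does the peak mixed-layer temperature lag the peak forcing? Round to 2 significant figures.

Areal heat capacity C = 7.36×10^8 J/(m^2 K) (given).
ω = 2π / 3.15×10^7 s = 1.99×10^-7 s⁻¹.
Phase lag φ = arctan(Cω/λ) = arctan(147/33.3) = 1.35 rad.
Time lag = φ / ω = 1.35 / 1.99×10^-7 = 6.76×10^6 s = 78.3 days.

78 days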